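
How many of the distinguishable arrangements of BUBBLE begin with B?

60

With the first slot taken by B, it remains to arrange the other 5 letters (UBBLE).
Those 5 letters have B appearing twice, giving (5)!/(2!) = 60.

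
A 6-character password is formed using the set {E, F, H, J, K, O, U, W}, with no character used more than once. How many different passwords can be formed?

20160

Choose and order 6 of the 8 symbols: the first character has 8 options, the next 7, and so on down to 3.
That product is 8 × 7 × 6 × 5 × 4 × 3 = 20160.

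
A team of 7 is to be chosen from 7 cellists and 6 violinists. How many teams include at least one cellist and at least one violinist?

1715

With no constraint there are C(13,7) = 1716 possible selections.
Subtract selections that omit an entire group: no cellists → C(6,7) = 0; no violinists → C(7,7) = 1.
Both groups omitted at once is impossible, so 1716 − 1 = 1715.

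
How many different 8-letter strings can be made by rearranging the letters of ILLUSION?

The 8 letters of ILLUSION have repeats: I appearing twice and L appearing twice.
Dividing 8! = 40320 by 2!·2! = 4 for the repeated letters gives 10080.

10080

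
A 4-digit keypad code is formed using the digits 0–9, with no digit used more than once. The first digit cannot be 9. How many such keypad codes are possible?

The first digit has 10−1 = 9 choices (anything except 9).
The remaining 3 digits are filled from the other 9 symbols without repetition: 9 × 8 × 7 = 504.
Total: 9 × 504 = 4536.

4536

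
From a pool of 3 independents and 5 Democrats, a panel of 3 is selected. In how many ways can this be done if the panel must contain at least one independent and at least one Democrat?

45

Unrestricted: C(8,3) = 56 ways to pick any 3 of the 8.
Selections missing a whole group: no independents → C(5,3) = 10; no Democrats → C(3,3) = 1.
Both groups omitted at once is impossible, so 56 − 11 = 45.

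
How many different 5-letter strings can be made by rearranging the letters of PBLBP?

Letter multiplicities in PBLBP: B×2, L×1, P×2.
The number of distinct arrangements is 5!/(2!·2!) = 120/4 = 30.

30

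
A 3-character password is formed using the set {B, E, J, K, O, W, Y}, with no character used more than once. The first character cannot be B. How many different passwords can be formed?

180

The first character has 7−1 = 6 choices (anything except B).
The remaining 2 characters are filled from the other 6 symbols without repetition: 6 × 5 = 30.
Total: 6 × 30 = 180.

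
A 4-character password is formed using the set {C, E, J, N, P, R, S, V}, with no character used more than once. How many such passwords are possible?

1680

With no repetition, fill the 4 characters in order: 8 choices, then 7, down to 5.
8 × 7 × 6 × 5 = 1680.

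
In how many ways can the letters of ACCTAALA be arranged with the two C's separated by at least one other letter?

630

Total arrangements of ACCTAALA: 8!/(4!·2!) = 840.
If the two C's are adjacent, glue them into one block, leaving 7 items to arrange: (7)!/(4!) = 210 ways.
Hence 840 − 210 = 630.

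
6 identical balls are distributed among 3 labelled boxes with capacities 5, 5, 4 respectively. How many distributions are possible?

By stars and bars, unrestricted non-negative solutions to x_1+…+x_3 = 6 number C(6+2,2) = 28.
Subtract solutions that violate a single cap (substitute x_i' = x_i − (cap_i+1)): x_1 ≥ 6 gives C(2,2) = 1; x_2 ≥ 6 gives C(2,2) = 1; x_3 ≥ 5 gives C(3,2) = 3. Together 5.
No two caps can be exceeded simultaneously, so the pair terms are all 0.
By inclusion–exclusion the count is 28 − 5 + 0 = 23.

23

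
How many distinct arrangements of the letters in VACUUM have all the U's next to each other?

Treat the 2 copies of U as a single block. The multiset to arrange is then {UU, A, C, M, V}, 5 items in all.
All 5 items are distinct, so there are (5)! = 120 arrangements.

120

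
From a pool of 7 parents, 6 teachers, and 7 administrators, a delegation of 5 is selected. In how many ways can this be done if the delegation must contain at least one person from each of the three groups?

10976

With no constraint there are C(20,5) = 15504 possible selections.
Subtract selections that omit an entire group: no parents → C(13,5) = 1287; no teachers → C(14,5) = 2002; no administrators → C(13,5) = 1287.
Add back selections omitting two groups (i.e. drawn from a single group): C(7,5) + C(6,5) + C(7,5) = 48.
By inclusion–exclusion: 15504 − 4576 + 48 = 10976.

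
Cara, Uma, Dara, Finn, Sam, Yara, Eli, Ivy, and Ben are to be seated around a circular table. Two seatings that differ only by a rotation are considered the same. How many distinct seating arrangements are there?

Around a circle, 9 distinct people have 9!/9 = (8)! = 40320 rotationally distinct seatings.

40320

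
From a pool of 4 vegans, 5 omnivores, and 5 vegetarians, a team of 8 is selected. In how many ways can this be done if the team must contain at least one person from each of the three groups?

2940

Unrestricted: C(14,8) = 3003 ways to pick any 8 of the 14.
Selections missing a whole group: no vegans → C(10,8) = 45; no omnivores → C(9,8) = 9; no vegetarians → C(9,8) = 9.
Add back selections omitting two groups (i.e. drawn from a single group): C(4,8) + C(5,8) + C(5,8) = 0.
By inclusion–exclusion: 3003 − 63 + 0 = 2940.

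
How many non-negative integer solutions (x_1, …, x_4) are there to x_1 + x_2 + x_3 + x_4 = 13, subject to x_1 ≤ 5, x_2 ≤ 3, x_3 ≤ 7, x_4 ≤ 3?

48

By stars and bars, unrestricted non-negative solutions to x_1+…+x_4 = 13 number C(13+3,3) = 560.
Subtract solutions that violate a single cap (substitute x_i' = x_i − (cap_i+1)): x_1 ≥ 6 gives C(10,3) = 120; x_2 ≥ 4 gives C(12,3) = 220; x_3 ≥ 8 gives C(8,3) = 56; x_4 ≥ 4 gives C(12,3) = 220. Together 616.
Add back pairs where two caps are both exceeded: 20 + 0 + 20 + 4 + 56 + 4 = 104.
By inclusion–exclusion the count is 560 − 616 + 104 = 48.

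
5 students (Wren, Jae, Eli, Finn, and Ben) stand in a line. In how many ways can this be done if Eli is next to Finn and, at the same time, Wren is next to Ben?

24

Treat {Eli,Finn} as one block (2 orders) and {Wren,Ben} as another (2 orders).
That leaves 3 units to arrange: 2 × 2 × 3! = 4 × 6 = 24.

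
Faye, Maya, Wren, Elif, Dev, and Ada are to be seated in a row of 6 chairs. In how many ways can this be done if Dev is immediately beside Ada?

240

Treat {Dev, Ada} as a single unit. There are 5 units to order, and the pair itself can be ordered 2 ways.
So the count is 2·(5)! = 240.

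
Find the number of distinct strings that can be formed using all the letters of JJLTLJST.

The 8 letters of JJLTLJST have repeats: J appearing 3 times, L appearing twice, and T appearing twice.
The number of distinct arrangements is 8!/(3!·2!·2!) = 40320/24 = 1680.

1680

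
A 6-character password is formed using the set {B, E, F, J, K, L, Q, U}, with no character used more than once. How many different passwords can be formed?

20160

With no repetition, fill the 6 characters in order: 8 choices, then 7, down to 3.
That product is 8 × 7 × 6 × 5 × 4 × 3 = 20160.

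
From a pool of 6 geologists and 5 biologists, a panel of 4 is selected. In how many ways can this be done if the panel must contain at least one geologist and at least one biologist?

310

With no constraint there are C(11,4) = 330 possible selections.
Subtract selections that omit an entire group: no geologists → C(5,4) = 5; no biologists → C(6,4) = 15.
Both groups omitted at once is impossible, so 330 − 20 = 310.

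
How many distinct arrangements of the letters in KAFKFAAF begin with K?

Fix K in the first position and arrange the remaining 7 letters.
Those 7 letters have A appearing 3 times and F appearing 3 times, giving (7)!/(3!·3!) = 140.

140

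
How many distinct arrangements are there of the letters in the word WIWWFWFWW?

252

Letter multiplicities in WIWWFWFWW: F×2, I×1, W×6.
The number of distinct arrangements is 9!/(6!·2!) = 362880/1440 = 252.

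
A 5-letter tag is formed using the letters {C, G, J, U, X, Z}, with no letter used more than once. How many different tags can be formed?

720

This is a permutation of 5 out of 6: P(6,5) = 6!/1!.
6 × 5 × 4 × 3 × 2 = 720.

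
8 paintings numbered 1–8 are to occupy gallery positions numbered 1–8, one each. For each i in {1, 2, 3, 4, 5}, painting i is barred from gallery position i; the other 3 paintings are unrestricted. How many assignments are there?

Let Aᵢ (for 1 ≤ i ≤ 5) be the placements that put painting i in its forbidden gallery position. Any j of these fix j positions, leaving (8−j)! ways to fill the rest, and there are C(5,j) ways to pick which j.
By inclusion–exclusion, the number of valid placements is Σ_{j=0}^{5} (−1)^j C(5,j)·(8−j)!.
Computing: 40320 − 25200 + 7200 − 1200 + 120 − 6 = 21234.

21234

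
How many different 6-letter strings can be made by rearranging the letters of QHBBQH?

90

The 6 letters of QHBBQH have repeats: B appearing twice, H appearing twice, and Q appearing twice.
Dividing 6! = 720 by 2!·2!·2! = 8 for the repeated letters gives 90.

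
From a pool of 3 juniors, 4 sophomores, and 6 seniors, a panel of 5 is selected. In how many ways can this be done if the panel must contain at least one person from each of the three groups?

894

Unrestricted: C(13,5) = 1287 ways to pick any 5 of the 13.
Subtract selections that omit an entire group: no juniors → C(10,5) = 252; no sophomores → C(9,5) = 126; no seniors → C(7,5) = 21.
Add back selections omitting two groups (i.e. drawn from a single group): C(3,5) + C(4,5) + C(6,5) = 6.
By inclusion–exclusion: 1287 − 399 + 6 = 894.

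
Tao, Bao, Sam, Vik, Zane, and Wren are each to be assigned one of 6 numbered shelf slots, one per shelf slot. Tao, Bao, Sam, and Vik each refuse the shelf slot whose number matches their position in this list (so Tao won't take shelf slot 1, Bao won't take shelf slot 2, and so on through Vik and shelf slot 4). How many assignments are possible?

Let Aᵢ (for 1 ≤ i ≤ 4) be the placements that put person i in their forbidden shelf slot. Any j of these fix j positions, leaving (6−j)! ways to fill the rest, and there are C(4,j) ways to pick which j.
By inclusion–exclusion, the number of valid placements is Σ_{j=0}^{4} (−1)^j C(4,j)·(6−j)!.
Computing: 720 − 480 + 144 − 24 + 2 = 362.

362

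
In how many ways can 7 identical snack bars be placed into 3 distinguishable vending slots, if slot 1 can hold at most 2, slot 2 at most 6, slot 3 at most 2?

8

Without the upper bounds there are C(9,2) = 36 ways to split 7 among 3 vending slots.
Subtract solutions that violate a single cap (substitute x_i' = x_i − (cap_i+1)): x_1 ≥ 3 gives C(6,2) = 15; x_2 ≥ 7 gives C(2,2) = 1; x_3 ≥ 3 gives C(6,2) = 15. Together 31.
Add back pairs where two caps are both exceeded: 0 + 3 + 0 = 3.
By inclusion–exclusion the count is 36 − 31 + 3 = 8.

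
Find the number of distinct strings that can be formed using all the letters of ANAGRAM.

Letter multiplicities in ANAGRAM: A×3, G×1, M×1, N×1, R×1.
The number of distinct arrangements is 7!/(3!) = 5040/6 = 840.

840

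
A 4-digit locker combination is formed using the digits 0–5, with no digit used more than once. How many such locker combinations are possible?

This is a permutation of 4 out of 6: P(6,4) = 6!/2!.
6 × 5 × 4 × 3 = 360.

360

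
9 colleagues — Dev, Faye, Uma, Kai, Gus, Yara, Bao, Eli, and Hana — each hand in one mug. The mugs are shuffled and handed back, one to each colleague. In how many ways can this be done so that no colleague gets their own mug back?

This is the derangement count D_9: permutations of 9 items with no fixed point.
By inclusion–exclusion this is Σ_{j=0}^{9} (−1)^j C(9,j)·(9−j)!.
Computing: 362880 − 362880 + 181440 − 60480 + 15120 − 3024 + 504 − 72 + 9 − 1 = 133496.

133496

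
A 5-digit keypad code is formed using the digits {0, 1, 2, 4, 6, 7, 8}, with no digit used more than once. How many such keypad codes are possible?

Choose and order 5 of the 7 symbols: the first digit has 7 options, the next 6, and so on down to 3.
7 × 6 × 5 × 4 × 3 = 2520.

2520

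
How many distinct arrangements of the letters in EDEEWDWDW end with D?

With the last slot taken by D, it remains to arrange the other 8 letters (EEEWDWDW).
Those 8 letters have D appearing twice, E appearing 3 times, and W appearing 3 times, giving (8)!/(3!·3!·2!) = 560.

560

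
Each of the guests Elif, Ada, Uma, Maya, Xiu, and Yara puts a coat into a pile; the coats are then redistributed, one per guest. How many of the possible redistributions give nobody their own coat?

265

Count assignments avoiding every fixed point. For any j of the 6 guests fixed to their own coat, the other 6−j can be arranged in (6−j)! ways.
By inclusion–exclusion this is Σ_{j=0}^{6} (−1)^j C(6,j)·(6−j)!.
Computing: 720 − 720 + 360 − 120 + 30 − 6 + 1 = 265.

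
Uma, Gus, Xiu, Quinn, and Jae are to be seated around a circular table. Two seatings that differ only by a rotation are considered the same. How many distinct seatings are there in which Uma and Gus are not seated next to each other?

All circular seatings of 5 people number (4)! = 24.
Seatings with Uma beside Gus: treat them as a block with 2 internal orders, giving 2 × (3)! = 12.
Subtracting, 24 − 12 = 12.

12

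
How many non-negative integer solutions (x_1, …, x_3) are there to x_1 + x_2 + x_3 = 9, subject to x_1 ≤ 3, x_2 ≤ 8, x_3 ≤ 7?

By stars and bars, unrestricted non-negative solutions to x_1+…+x_3 = 9 number C(9+2,2) = 55.
Subtract solutions that violate a single cap (substitute x_i' = x_i − (cap_i+1)): x_1 ≥ 4 gives C(7,2) = 21; x_2 ≥ 9 gives C(2,2) = 1; x_3 ≥ 8 gives C(3,2) = 3. Together 25.
No two caps can be exceeded simultaneously, so the pair terms are all 0.
By inclusion–exclusion the count is 55 − 25 + 0 = 30.

30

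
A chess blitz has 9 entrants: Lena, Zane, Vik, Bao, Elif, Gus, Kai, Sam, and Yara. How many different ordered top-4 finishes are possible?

3024

This is an ordered selection of 4 from 9: P(9,4).
That gives 9 × 8 × 7 × 6 = 3024.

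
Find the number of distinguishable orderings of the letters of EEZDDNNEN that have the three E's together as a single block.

Treat the 3 copies of E as a single block. The multiset to arrange is then {EEE, D, D, N, N, N, Z}, 7 items in all.
That gives (7)!/(3!·2!) = 420 arrangements.

420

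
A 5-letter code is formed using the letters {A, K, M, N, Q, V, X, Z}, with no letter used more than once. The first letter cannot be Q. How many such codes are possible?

The first letter has 8−1 = 7 choices (anything except Q).
The remaining 4 letters are filled from the other 7 symbols without repetition: 7 × 6 × 5 × 4 = 840.
Total: 7 × 840 = 5880.

5880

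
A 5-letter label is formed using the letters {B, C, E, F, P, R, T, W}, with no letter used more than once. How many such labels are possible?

This is a permutation of 5 out of 8: P(8,5) = 8!/3!.
8 × 7 × 6 × 5 × 4 = 6720.

6720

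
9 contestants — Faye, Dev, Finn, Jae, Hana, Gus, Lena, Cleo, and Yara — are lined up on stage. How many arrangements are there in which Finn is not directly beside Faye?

There are 9! = 362880 arrangements in all. If Finn and Faye are adjacent, merging them into one block gives 2·(8)! = 80640 arrangements.
Complementary counting: 362880 − 80640 = 282240.

282240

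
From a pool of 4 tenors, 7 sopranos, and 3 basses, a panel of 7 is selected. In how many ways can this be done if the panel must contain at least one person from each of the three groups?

Unrestricted: C(14,7) = 3432 ways to pick any 7 of the 14.
Selections missing a whole group: no tenors → C(10,7) = 120; no sopranos → C(7,7) = 1; no basses → C(11,7) = 330.
Add back selections omitting two groups (i.e. drawn from a single group): C(4,7) + C(7,7) + C(3,7) = 1.
By inclusion–exclusion: 3432 − 451 + 1 = 2982.

2982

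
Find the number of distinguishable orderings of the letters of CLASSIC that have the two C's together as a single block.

Treat the 2 copies of C as a single block. The multiset to arrange is then {CC, A, I, L, S, S}, 6 items in all.
That gives (6)!/(2!) = 360 arrangements.

360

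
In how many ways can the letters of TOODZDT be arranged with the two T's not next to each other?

450

Total arrangements of TOODZDT: 7!/(2!·2!·2!) = 630.
If the two T's are adjacent, glue them into one block, leaving 6 items to arrange: (6)!/(2!·2!) = 180 ways.
Hence 630 − 180 = 450.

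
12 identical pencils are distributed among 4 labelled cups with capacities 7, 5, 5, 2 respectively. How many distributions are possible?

77

By stars and bars, unrestricted non-negative solutions to x_1+…+x_4 = 12 number C(12+3,3) = 455.
Subtract solutions that violate a single cap (substitute x_i' = x_i − (cap_i+1)): x_1 ≥ 8 gives C(7,3) = 35; x_2 ≥ 6 gives C(9,3) = 84; x_3 ≥ 6 gives C(9,3) = 84; x_4 ≥ 3 gives C(12,3) = 220. Together 423.
Add back pairs where two caps are both exceeded: 0 + 0 + 4 + 1 + 20 + 20 = 45.
By inclusion–exclusion the count is 455 − 423 + 45 = 77.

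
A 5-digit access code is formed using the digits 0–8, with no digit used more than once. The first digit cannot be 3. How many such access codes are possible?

The first digit has 9−1 = 8 choices (anything except 3).
The remaining 4 digits are filled from the other 8 symbols without repetition: 8 × 7 × 6 × 5 = 1680.
Total: 8 × 1680 = 13440.

13440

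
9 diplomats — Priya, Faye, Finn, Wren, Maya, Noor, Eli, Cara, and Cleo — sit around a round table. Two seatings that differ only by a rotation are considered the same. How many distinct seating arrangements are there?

Seat Priya anywhere (absorbing the rotational symmetry), then permute the other 8: (8)! = 40320.

40320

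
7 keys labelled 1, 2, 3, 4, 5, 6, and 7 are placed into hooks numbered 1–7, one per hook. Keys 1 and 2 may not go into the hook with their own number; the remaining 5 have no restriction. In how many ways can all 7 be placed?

Let Aᵢ (for i ∈ {1, 2}) be the placements that put key i in its forbidden hook. Any j of these fix j positions, leaving (7−j)! ways to fill the rest, and there are C(2,j) ways to pick which j.
By inclusion–exclusion, the number of valid placements is Σ_{j=0}^{2} (−1)^j C(2,j)·(7−j)!.
Computing: 5040 − 1440 + 120 = 3720.

3720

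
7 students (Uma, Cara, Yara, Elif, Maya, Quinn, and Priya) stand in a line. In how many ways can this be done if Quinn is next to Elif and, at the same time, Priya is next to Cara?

480

Treat {Quinn,Elif} as one block (2 orders) and {Priya,Cara} as another (2 orders).
That leaves 5 units to arrange: 2 × 2 × 5! = 4 × 120 = 480.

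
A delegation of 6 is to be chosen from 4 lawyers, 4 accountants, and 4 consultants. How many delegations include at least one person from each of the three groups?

With no constraint there are C(12,6) = 924 possible selections.
Selections missing a whole group: no lawyers → C(8,6) = 28; no accountants → C(8,6) = 28; no consultants → C(8,6) = 28.
Add back selections omitting two groups (i.e. drawn from a single group): C(4,6) + C(4,6) + C(4,6) = 0.
By inclusion–exclusion: 924 − 84 + 0 = 840.

840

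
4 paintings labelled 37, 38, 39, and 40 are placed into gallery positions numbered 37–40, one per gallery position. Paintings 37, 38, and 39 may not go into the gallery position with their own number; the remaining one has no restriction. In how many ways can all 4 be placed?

Let Aᵢ (for i ∈ {37, 38, 39}) be the placements that put painting i in its forbidden gallery position. Any j of these fix j positions, leaving (4−j)! ways to fill the rest, and there are C(3,j) ways to pick which j.
By inclusion–exclusion, the number of valid placements is Σ_{j=0}^{3} (−1)^j C(3,j)·(4−j)!.
Computing: 24 − 18 + 6 − 1 = 11.

11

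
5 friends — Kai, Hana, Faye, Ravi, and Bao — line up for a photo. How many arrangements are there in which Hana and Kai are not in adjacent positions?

72

There are 5! = 120 arrangements in all. If Hana and Kai are adjacent, merging them into one block gives 2·(4)! = 48 arrangements.
Complementary counting: 120 − 48 = 72.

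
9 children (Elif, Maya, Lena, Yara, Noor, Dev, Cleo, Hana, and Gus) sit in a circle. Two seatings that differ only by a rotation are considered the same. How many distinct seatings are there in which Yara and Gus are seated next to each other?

Treat {Yara, Gus} as one unit (2 internal orders) and seat the resulting 8 units around the table: (7)! circular arrangements.
So 2 × (7)! = 2 × 5040 = 10080.

10080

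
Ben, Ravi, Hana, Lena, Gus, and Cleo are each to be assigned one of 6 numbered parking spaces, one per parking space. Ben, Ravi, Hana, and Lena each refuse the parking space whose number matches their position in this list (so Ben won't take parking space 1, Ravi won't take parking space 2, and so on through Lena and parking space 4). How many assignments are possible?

362

Let Aᵢ (for 1 ≤ i ≤ 4) be the placements that put person i in their forbidden parking space. Any j of these fix j positions, leaving (6−j)! ways to fill the rest, and there are C(4,j) ways to pick which j.
By inclusion–exclusion, the number of valid placements is Σ_{j=0}^{4} (−1)^j C(4,j)·(6−j)!.
Computing: 720 − 480 + 144 − 24 + 2 = 362.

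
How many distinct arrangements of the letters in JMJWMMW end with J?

Fix J in the last position and arrange the remaining 6 letters.
Those 6 letters have M appearing 3 times and W appearing twice, giving (6)!/(3!·2!) = 60.

60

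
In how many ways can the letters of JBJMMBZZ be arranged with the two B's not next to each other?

Total arrangements of JBJMMBZZ: 8!/(2!·2!·2!·2!) = 2520.
Arrangements with the B's together: treat BB as one letter, giving (7)!/(2!·2!·2!) = 630.
Hence 2520 − 630 = 1890.

1890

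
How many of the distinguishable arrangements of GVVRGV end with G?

With the last slot taken by G, it remains to arrange the other 5 letters (VVRGV).
Those 5 letters have V appearing 3 times, giving (5)!/(3!) = 20.

20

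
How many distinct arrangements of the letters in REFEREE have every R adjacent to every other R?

30

Treat the 2 copies of R as a single block. The multiset to arrange is then {RR, E, E, E, E, F}, 6 items in all.
That gives (6)!/(4!) = 30 arrangements.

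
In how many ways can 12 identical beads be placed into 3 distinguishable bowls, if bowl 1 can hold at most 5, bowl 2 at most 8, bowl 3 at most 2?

9

By stars and bars, unrestricted non-negative solutions to x_1+…+x_3 = 12 number C(12+2,2) = 91.
Subtract solutions that violate a single cap (substitute x_i' = x_i − (cap_i+1)): x_1 ≥ 6 gives C(8,2) = 28; x_2 ≥ 9 gives C(5,2) = 10; x_3 ≥ 3 gives C(11,2) = 55. Together 93.
Add back pairs where two caps are both exceeded: 0 + 10 + 1 = 11.
By inclusion–exclusion the count is 91 − 93 + 11 = 9.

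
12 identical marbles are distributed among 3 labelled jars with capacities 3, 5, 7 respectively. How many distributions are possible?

10

By stars and bars, unrestricted non-negative solutions to x_1+…+x_3 = 12 number C(12+2,2) = 91.
Subtract solutions that violate a single cap (substitute x_i' = x_i − (cap_i+1)): x_1 ≥ 4 gives C(10,2) = 45; x_2 ≥ 6 gives C(8,2) = 28; x_3 ≥ 8 gives C(6,2) = 15. Together 88.
Add back pairs where two caps are both exceeded: 6 + 1 + 0 = 7.
By inclusion–exclusion the count is 91 − 88 + 7 = 10.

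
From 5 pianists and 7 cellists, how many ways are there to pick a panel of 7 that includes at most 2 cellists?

21

Split by how many cellists are chosen (0 through 2).
Sum: C(7,0)·C(5,7) + C(7,1)·C(5,6) + C(7,2)·C(5,5) = 0 + 0 + 21 = 21.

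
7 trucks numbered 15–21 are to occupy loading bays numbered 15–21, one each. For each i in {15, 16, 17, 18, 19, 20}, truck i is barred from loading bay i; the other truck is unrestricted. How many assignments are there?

Let Aᵢ (for 15 ≤ i ≤ 20) be the placements that put truck i in its forbidden loading bay. Any j of these fix j positions, leaving (7−j)! ways to fill the rest, and there are C(6,j) ways to pick which j.
By inclusion–exclusion, the number of valid placements is Σ_{j=0}^{6} (−1)^j C(6,j)·(7−j)!.
Computing: 5040 − 4320 + 1800 − 480 + 90 − 12 + 1 = 2119.

2119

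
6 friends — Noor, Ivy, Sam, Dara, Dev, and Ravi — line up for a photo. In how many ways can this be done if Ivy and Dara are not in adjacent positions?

Of the 6! = 720 arrangements, those with Ivy and Dara adjacent number 2 × 5! = 240 (treat the pair as a block with 2 internal orders).
So 720 − 240 = 480 arrangements keep them apart.

480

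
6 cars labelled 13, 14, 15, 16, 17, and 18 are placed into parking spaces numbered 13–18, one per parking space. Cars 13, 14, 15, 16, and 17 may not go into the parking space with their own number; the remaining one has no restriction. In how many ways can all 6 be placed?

Let Aᵢ (for 13 ≤ i ≤ 17) be the placements that put car i in its forbidden parking space. Any j of these fix j positions, leaving (6−j)! ways to fill the rest, and there are C(5,j) ways to pick which j.
By inclusion–exclusion, the number of valid placements is Σ_{j=0}^{5} (−1)^j C(5,j)·(6−j)!.
Computing: 720 − 600 + 240 − 60 + 10 − 1 = 309.

309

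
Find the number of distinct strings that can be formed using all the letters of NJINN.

The 5 letters of NJINN have repeats: N appearing 3 times.
Dividing 5! = 120 by 3! = 6 for the repeated letters gives 20.

20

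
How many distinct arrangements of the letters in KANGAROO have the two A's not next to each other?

Total arrangements of KANGAROO: 8!/(2!·2!) = 10080.
Arrangements with the A's together: treat AA as one letter, giving (7)!/(2!) = 2520.
Hence 10080 − 2520 = 7560.

7560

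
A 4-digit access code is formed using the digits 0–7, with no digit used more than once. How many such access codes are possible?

With no repetition, fill the 4 digits in order: 8 choices, then 7, down to 5.
8 × 7 × 6 × 5 = 1680.

1680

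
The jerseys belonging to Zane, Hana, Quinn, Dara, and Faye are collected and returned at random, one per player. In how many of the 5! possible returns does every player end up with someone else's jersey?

Count assignments avoiding every fixed point. For any j of the 5 players fixed to their old jersey, the other 5−j can be arranged in (5−j)! ways.
By inclusion–exclusion this is Σ_{j=0}^{5} (−1)^j C(5,j)·(5−j)!.
Computing: 120 − 120 + 60 − 20 + 5 − 1 = 44.

44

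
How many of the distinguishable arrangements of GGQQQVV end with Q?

With the last slot taken by Q, it remains to arrange the other 6 letters (GGQQVV).
Those 6 letters have G appearing twice, Q appearing twice, and V appearing twice, giving (6)!/(2!·2!·2!) = 90.

90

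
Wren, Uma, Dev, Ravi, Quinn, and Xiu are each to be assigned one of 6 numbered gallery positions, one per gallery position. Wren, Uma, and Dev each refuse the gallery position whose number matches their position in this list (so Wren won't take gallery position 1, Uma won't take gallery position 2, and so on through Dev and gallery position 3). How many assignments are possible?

Let Aᵢ (for i ∈ {1, 2, 3}) be the placements that put person i in their forbidden gallery position. Any j of these fix j positions, leaving (6−j)! ways to fill the rest, and there are C(3,j) ways to pick which j.
By inclusion–exclusion, the number of valid placements is Σ_{j=0}^{3} (−1)^j C(3,j)·(6−j)!.
Computing: 720 − 360 + 72 − 6 = 426.

426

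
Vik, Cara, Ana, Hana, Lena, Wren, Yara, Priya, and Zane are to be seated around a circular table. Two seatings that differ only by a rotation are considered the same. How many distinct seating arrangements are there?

Around a circle, 9 distinct people have 9!/9 = (8)! = 40320 rotationally distinct seatings.

40320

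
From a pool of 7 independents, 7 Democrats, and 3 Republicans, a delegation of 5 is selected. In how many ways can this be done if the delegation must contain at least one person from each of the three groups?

3724

Total 5-person selections from all 17: C(17,5) = 6188.
Subtract selections that omit an entire group: no independents → C(10,5) = 252; no Democrats → C(10,5) = 252; no Republicans → C(14,5) = 2002.
Add back selections omitting two groups (i.e. drawn from a single group): C(7,5) + C(7,5) + C(3,5) = 42.
By inclusion–exclusion: 6188 − 2506 + 42 = 3724.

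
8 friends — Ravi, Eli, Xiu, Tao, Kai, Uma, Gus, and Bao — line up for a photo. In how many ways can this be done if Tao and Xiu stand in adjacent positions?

10080

Treat {Tao, Xiu} as a single unit. There are 7 units to order, and the pair itself can be ordered 2 ways.
That gives 2 × 7! = 2 × 5040 = 10080.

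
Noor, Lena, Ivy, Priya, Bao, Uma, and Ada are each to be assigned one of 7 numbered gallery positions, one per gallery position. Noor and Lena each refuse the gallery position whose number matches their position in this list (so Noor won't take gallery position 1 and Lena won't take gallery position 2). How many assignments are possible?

3720

Let Aᵢ (for i ∈ {1, 2}) be the placements that put person i in their forbidden gallery position. Any j of these fix j positions, leaving (7−j)! ways to fill the rest, and there are C(2,j) ways to pick which j.
By inclusion–exclusion, the number of valid placements is Σ_{j=0}^{2} (−1)^j C(2,j)·(7−j)!.
Computing: 5040 − 1440 + 120 = 3720.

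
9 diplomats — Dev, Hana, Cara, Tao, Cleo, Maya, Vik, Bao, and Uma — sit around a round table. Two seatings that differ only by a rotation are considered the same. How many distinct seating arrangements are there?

40320

Fix one person's seat to break rotational symmetry; the remaining 8 people can be arranged in (8)! = 40320 ways.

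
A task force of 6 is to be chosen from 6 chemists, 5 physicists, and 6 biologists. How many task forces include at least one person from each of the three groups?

Total 6-person selections from all 17: C(17,6) = 12376.
Selections missing a whole group: no chemists → C(11,6) = 462; no physicists → C(12,6) = 924; no biologists → C(11,6) = 462.
Add back selections omitting two groups (i.e. drawn from a single group): C(6,6) + C(5,6) + C(6,6) = 2.
By inclusion–exclusion: 12376 − 1848 + 2 = 10530.

10530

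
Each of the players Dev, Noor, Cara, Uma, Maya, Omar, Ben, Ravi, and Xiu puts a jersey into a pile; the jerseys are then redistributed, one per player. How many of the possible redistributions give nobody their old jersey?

Let Aᵢ be the assignments in which player i gets their old jersey. We want the size of the complement of A₁∪…∪A_9.
By inclusion–exclusion this is Σ_{j=0}^{9} (−1)^j C(9,j)·(9−j)!.
Computing: 362880 − 362880 + 181440 − 60480 + 15120 − 3024 + 504 − 72 + 9 − 1 = 133496.

133496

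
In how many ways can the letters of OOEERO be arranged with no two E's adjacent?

There are 6!/(3!·2!) = 60 arrangements of OOEERO in total.
Arrangements with the E's together: treat EE as one letter, giving (5)!/(3!) = 20.
Hence 60 − 20 = 40.

40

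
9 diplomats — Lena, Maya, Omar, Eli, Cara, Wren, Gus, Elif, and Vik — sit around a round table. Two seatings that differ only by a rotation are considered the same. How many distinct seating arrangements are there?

Around a circle, 9 distinct people have 9!/9 = (8)! = 40320 rotationally distinct seatings.

40320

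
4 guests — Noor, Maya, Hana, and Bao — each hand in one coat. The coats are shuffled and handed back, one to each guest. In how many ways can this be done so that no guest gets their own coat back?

9

Count assignments avoiding every fixed point. For any j of the 4 guests fixed to their own coat, the other 4−j can be arranged in (4−j)! ways.
By inclusion–exclusion this is Σ_{j=0}^{4} (−1)^j C(4,j)·(4−j)!.
Computing: 24 − 24 + 12 − 4 + 1 = 9.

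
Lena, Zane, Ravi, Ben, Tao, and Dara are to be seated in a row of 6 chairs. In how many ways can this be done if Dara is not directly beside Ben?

480

There are 6! = 720 arrangements in all. If Dara and Ben are adjacent, merging them into one block gives 2·(5)! = 240 arrangements.
So 720 − 240 = 480 arrangements keep them apart.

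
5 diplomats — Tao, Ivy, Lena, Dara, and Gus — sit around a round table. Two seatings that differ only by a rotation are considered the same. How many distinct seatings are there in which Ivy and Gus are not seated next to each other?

12

All circular seatings of 5 people number (4)! = 24.
Those with Ivy next to Gus: fuse the pair into one unit and seat 4 units around a circle — 2·(3)! = 12.
Subtracting, 24 − 12 = 12.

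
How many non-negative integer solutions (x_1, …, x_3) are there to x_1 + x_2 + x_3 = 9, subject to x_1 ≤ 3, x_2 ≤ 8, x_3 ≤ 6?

27

By stars and bars, unrestricted non-negative solutions to x_1+…+x_3 = 9 number C(9+2,2) = 55.
Subtract solutions that violate a single cap (substitute x_i' = x_i − (cap_i+1)): x_1 ≥ 4 gives C(7,2) = 21; x_2 ≥ 9 gives C(2,2) = 1; x_3 ≥ 7 gives C(4,2) = 6. Together 28.
No two caps can be exceeded simultaneously, so the pair terms are all 0.
By inclusion–exclusion the count is 55 − 28 + 0 = 27.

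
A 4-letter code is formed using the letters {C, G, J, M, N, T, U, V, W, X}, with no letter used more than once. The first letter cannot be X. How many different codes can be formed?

The first letter has 10−1 = 9 choices (anything except X).
The remaining 3 letters are filled from the other 9 symbols without repetition: 9 × 8 × 7 = 504.
Total: 9 × 504 = 4536.

4536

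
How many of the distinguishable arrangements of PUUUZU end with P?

5

With the last slot taken by P, it remains to arrange the other 5 letters (UUUZU).
Those 5 letters have U appearing 4 times, giving (5)!/(4!) = 5.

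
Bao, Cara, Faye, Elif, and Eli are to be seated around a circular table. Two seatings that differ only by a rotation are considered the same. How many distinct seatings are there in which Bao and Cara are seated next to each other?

Glue Bao and Cara into a block (2 internal orders). Seating 4 units around a circle gives (3)! arrangements.
So 2 × (3)! = 2 × 6 = 12.

12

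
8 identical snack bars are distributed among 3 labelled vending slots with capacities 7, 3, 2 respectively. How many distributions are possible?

11

Without the upper bounds there are C(10,2) = 45 ways to split 8 among 3 vending slots.
Subtract solutions that violate a single cap (substitute x_i' = x_i − (cap_i+1)): x_1 ≥ 8 gives C(2,2) = 1; x_2 ≥ 4 gives C(6,2) = 15; x_3 ≥ 3 gives C(7,2) = 21. Together 37.
Add back pairs where two caps are both exceeded: 0 + 0 + 3 = 3.
By inclusion–exclusion the count is 45 − 37 + 3 = 11.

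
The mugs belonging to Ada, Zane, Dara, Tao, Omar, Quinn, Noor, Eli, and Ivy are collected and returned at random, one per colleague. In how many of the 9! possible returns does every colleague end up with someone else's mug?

133496

Let Aᵢ be the assignments in which colleague i gets their own mug. We want the size of the complement of A₁∪…∪A_9.
By inclusion–exclusion this is Σ_{j=0}^{9} (−1)^j C(9,j)·(9−j)!.
Computing: 362880 − 362880 + 181440 − 60480 + 15120 − 3024 + 504 − 72 + 9 − 1 = 133496.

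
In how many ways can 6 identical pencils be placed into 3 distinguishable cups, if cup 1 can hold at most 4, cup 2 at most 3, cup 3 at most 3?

Ignoring the caps, the number of non-negative solutions to x_1+…+x_3 = 6 is C(8,2) = 28.
Subtract solutions that violate a single cap (substitute x_i' = x_i − (cap_i+1)): x_1 ≥ 5 gives C(3,2) = 3; x_2 ≥ 4 gives C(4,2) = 6; x_3 ≥ 4 gives C(4,2) = 6. Together 15.
No two caps can be exceeded simultaneously, so the pair terms are all 0.
By inclusion–exclusion the count is 28 − 15 + 0 = 13.

13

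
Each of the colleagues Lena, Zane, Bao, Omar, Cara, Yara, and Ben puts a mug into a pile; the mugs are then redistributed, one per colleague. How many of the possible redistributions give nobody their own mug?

1854

Count assignments avoiding every fixed point. For any j of the 7 colleagues fixed to their own mug, the other 7−j can be arranged in (7−j)! ways.
By inclusion–exclusion this is Σ_{j=0}^{7} (−1)^j C(7,j)·(7−j)!.
Computing: 5040 − 5040 + 2520 − 840 + 210 − 42 + 7 − 1 = 1854.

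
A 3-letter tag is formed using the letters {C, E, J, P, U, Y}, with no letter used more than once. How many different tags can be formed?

120

This is a permutation of 3 out of 6: P(6,3) = 6!/3!.
That product is 6 × 5 × 4 = 120.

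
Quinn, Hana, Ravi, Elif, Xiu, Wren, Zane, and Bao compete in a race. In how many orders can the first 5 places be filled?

This is an ordered selection of 5 from 8: P(8,5).
That gives 8 × 7 × 6 × 5 × 4 = 6720.

6720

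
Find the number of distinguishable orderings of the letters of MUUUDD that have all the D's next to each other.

Treat the 2 copies of D as a single block. The multiset to arrange is then {DD, M, U, U, U}, 5 items in all.
That gives (5)!/(3!) = 20 arrangements.

20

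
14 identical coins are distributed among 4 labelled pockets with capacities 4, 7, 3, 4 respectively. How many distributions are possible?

34

By stars and bars, unrestricted non-negative solutions to x_1+…+x_4 = 14 number C(14+3,3) = 680.
Subtract solutions that violate a single cap (substitute x_i' = x_i − (cap_i+1)): x_1 ≥ 5 gives C(12,3) = 220; x_2 ≥ 8 gives C(9,3) = 84; x_3 ≥ 4 gives C(13,3) = 286; x_4 ≥ 5 gives C(12,3) = 220. Together 810.
Add back pairs where two caps are both exceeded: 4 + 56 + 35 + 10 + 4 + 56 = 165.
Subtract triples: 0 + 0 + 1 + 0 = 1.
By inclusion–exclusion the count is 680 − 810 + 165 − 1 = 34.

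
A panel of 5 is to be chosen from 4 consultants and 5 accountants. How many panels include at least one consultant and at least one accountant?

Total 5-person selections from all 9: C(9,5) = 126.
Selections missing a whole group: no consultants → C(5,5) = 1; no accountants → C(4,5) = 0.
Both groups omitted at once is impossible, so 126 − 1 = 125.

125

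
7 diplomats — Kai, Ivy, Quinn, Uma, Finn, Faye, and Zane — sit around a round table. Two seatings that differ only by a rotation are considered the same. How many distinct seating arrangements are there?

720

Fix one person's seat to break rotational symmetry; the remaining 6 people can be arranged in (6)! = 720 ways.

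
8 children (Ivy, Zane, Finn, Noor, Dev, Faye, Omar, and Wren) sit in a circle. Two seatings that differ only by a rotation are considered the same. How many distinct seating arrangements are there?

Around a circle, 8 distinct people have 8!/8 = (7)! = 5040 rotationally distinct seatings.

5040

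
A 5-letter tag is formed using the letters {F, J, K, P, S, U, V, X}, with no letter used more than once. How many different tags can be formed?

With no repetition, fill the 5 letters in order: 8 choices, then 7, down to 4.
That product is 8 × 7 × 6 × 5 × 4 = 6720.

6720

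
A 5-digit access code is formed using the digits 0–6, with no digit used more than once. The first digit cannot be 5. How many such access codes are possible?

2160

The first digit has 7−1 = 6 choices (anything except 5).
The remaining 4 digits are filled from the other 6 symbols without repetition: 6 × 5 × 4 × 3 = 360.
Total: 6 × 360 = 2160.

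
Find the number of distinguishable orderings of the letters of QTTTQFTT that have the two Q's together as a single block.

42

Treat the 2 copies of Q as a single block. The multiset to arrange is then {QQ, F, T, T, T, T, T}, 7 items in all.
That gives (7)!/(5!) = 42 arrangements.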